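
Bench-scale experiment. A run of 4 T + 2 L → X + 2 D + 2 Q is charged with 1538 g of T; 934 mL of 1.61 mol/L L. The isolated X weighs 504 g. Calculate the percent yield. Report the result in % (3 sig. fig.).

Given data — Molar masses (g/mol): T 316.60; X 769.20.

87.1 %

n(T) = 1538 / 316.60 = 4.858 mol
n(L) = 1.61 × 934.0/1000 = 1.504 mol
n/ν for T = 4.858/4 = 1.215
n/ν for L = 1.504/2 = 0.7520
Smallest n/ν is L → limiting reagent.
theoretical n(X) = (1/2) × 1.504 = 0.7520 mol → 578.4 g
% yield = 504 / 578.4 × 100 = 87.14 %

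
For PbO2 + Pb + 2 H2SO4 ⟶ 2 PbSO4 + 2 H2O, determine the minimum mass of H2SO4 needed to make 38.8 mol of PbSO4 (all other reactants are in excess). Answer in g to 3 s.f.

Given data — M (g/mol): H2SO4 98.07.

n(PbSO4) = 38.80 mol
n(H2SO4) = (2/2) × 38.80 = 38.80 mol
mass = 38.80 × 98.07 = 3805 g

3810 g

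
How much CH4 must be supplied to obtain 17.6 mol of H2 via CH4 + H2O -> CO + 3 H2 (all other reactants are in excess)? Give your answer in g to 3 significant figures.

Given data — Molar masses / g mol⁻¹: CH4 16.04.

n(H2) = 17.60 mol
n(CH4) = (1/3) × 17.60 = 5.867 mol
mass = 5.867 × 16.04 = 94.11 g

94.1 g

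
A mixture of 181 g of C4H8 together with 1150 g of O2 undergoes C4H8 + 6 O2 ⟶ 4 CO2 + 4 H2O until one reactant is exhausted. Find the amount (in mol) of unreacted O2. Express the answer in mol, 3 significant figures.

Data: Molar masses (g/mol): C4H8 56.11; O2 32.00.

16.6 mol

n(C4H8) = 181.0 / 56.11 = 3.226 mol
n(O2) = 1150 / 32.00 = 35.94 mol
n/ν → C4H8: 3.226, O2: 5.990; C4H8 is limiting.
O2 consumed = (6/1) × 3.226 = 19.36 mol
O2 remaining = 35.94 − 19.36 = 16.58 mol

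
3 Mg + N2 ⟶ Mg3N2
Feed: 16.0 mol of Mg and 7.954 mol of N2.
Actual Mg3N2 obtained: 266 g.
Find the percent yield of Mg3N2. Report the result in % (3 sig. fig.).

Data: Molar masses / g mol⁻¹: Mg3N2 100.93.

49.4 %

n(Mg) = 16.00 mol
n(N2) = 7.954 mol
n/ν → Mg: 5.333, N2: 7.954; Mg is limiting.
theoretical n(Mg3N2) = (1/3) × 16.00 = 5.333 mol → 538.3 g
% yield = 266 / 538.3 × 100 = 49.41 %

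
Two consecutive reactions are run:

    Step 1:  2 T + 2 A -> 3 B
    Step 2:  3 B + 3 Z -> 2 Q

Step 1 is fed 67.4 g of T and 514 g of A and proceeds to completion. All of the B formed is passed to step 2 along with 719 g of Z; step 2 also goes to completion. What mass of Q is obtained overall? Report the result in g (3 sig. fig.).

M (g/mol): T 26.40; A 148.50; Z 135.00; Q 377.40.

Step 1:
n(T) = 67.40 / 26.40 = 2.553 mol
n(A) = 514.0 / 148.50 = 3.461 mol
n/ν for T = 2.553/2 = 1.277
n/ν for A = 3.461/2 = 1.731
Smallest n/ν is T → limiting reagent.
n(B) produced = (3/2) × 2.553 = 3.830 mol
Step 2:
n(B) available = 3.830 mol
n(Z) = 719.0 / 135.00 = 5.326 mol
n/ν for B = 3.830/3 = 1.277
n/ν for Z = 5.326/3 = 1.775
Smallest n/ν is B → limiting reagent.
n(Q) = (2/3) × 3.830 = 2.553 mol
mass = 2.553 × 377.40 = 963.5 g

964 g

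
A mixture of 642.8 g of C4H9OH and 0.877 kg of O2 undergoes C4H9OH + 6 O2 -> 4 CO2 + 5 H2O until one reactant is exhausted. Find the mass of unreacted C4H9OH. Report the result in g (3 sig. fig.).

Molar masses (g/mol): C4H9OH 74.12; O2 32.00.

n(C4H9OH) = 642.8 / 74.12 = 8.672 mol
n(O2) = 0.8770×1000 / 32.00 = 27.41 mol
n/ν for C4H9OH = 8.672/1 = 8.672
n/ν for O2 = 27.41/6 = 4.568
Smallest n/ν is O2 → limiting reagent.
C4H9OH consumed = (1/6) × 27.41 = 4.568 mol
C4H9OH remaining = 8.672 − 4.568 = 4.104 mol
mass = 4.104 × 74.12 = 304.2 g

304 g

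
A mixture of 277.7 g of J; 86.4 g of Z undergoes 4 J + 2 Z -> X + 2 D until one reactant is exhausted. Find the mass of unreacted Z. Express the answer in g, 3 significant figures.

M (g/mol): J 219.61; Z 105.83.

n(J) = 277.7 / 219.61 = 1.265 mol
n(Z) = 86.40 / 105.83 = 0.8164 mol
n/ν for J = 1.265/4 = 0.3163
n/ν for Z = 0.8164/2 = 0.4082
Smallest n/ν is J → limiting reagent.
Z consumed = (2/4) × 1.265 = 0.6325 mol
Z remaining = 0.8164 − 0.6325 = 0.1839 mol
mass = 0.1839 × 105.83 = 19.46 g

19.5 g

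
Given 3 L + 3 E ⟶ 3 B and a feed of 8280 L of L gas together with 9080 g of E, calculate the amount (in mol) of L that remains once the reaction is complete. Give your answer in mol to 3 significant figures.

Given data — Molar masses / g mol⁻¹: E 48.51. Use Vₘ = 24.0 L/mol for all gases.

158 mol

n(L) = 8280 / 24.0 = 345.0 mol
n(E) = 9080 / 48.51 = 187.2 mol
n/ν for L = 345.0/3 = 115.0
n/ν for E = 187.2/3 = 62.40
Smallest n/ν is E → limiting reagent.
L consumed = (3/3) × 187.2 = 187.2 mol
L remaining = 345.0 − 187.2 = 157.8 mol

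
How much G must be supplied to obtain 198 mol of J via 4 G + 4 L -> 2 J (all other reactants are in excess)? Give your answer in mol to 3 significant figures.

396 mol

n(J) = 198.0 mol
n(G) = (4/2) × 198.0 = 396.0 mol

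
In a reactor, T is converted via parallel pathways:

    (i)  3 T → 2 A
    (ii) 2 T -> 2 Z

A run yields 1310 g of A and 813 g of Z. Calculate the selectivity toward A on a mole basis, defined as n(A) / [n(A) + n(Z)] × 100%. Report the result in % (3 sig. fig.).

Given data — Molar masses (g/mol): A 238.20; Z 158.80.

n(A) = 1310 / 238.20 = 5.500 mol
n(Z) = 813 / 158.80 = 5.120 mol
selectivity = 5.500/(5.500+5.120) × 100 = 51.79 %

51.8 %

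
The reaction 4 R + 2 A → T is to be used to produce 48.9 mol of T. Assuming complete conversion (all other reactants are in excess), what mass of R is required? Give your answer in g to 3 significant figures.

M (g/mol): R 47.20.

9230 g

n(T) = 48.90 mol
n(R) = (4/1) × 48.90 = 195.6 mol
mass = 195.6 × 47.20 = 9232 g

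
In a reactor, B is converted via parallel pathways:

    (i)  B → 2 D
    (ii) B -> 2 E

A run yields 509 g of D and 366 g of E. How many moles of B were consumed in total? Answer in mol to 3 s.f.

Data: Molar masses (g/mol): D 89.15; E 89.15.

n(D) = 509 / 89.15 = 5.709 mol
n(E) = 366 / 89.15 = 4.105 mol
n(B) via (i) = (1/2)×5.709 = 2.855 mol
n(B) via (ii) = (1/2)×4.105 = 2.053 mol
total n(B) = 2.855 + 2.053 = 4.908 mol

4.91 mol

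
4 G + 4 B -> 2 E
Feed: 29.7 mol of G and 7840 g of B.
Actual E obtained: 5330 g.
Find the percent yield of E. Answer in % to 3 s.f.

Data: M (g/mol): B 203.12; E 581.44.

61.7 %

n(G) = 29.70 mol
n(B) = 7840 / 203.12 = 38.60 mol
n/ν for G = 29.70/4 = 7.425
n/ν for B = 38.60/4 = 9.650
Smallest n/ν is G → limiting reagent.
theoretical n(E) = (2/4) × 29.70 = 14.85 mol → 8634 g
% yield = 5330 / 8634 × 100 = 61.73 %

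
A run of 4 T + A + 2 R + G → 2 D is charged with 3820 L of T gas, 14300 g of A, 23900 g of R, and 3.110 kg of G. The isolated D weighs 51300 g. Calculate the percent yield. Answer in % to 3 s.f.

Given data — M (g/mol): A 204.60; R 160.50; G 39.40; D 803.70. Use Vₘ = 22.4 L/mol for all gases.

n(T) = 3820 / 22.4 = 170.5 mol
n(A) = 14300 / 204.60 = 69.89 mol
n(R) = 23900 / 160.50 = 148.9 mol
n(G) = 3.110×1000 / 39.40 = 78.93 mol
n/ν for T = 170.5/4 = 42.63
n/ν for A = 69.89/1 = 69.89
n/ν for R = 148.9/2 = 74.45
n/ν for G = 78.93/1 = 78.93
Smallest n/ν is T → limiting reagent.
theoretical n(D) = (2/4) × 170.5 = 85.25 mol → 68520 g
% yield = 51300 / 68520 × 100 = 74.87 %

74.9 %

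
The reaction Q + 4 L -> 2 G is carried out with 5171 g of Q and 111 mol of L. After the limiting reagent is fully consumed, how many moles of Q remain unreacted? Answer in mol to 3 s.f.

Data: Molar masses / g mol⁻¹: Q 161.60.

n(Q) = 5171 / 161.60 = 32.00 mol
n(L) = 111.0 mol
n/ν for Q = 32.00/1 = 32.00
n/ν for L = 111.0/4 = 27.75
Smallest n/ν is L → limiting reagent.
Q consumed = (1/4) × 111.0 = 27.75 mol
Q remaining = 32.00 − 27.75 = 4.250 mol

4.25 mol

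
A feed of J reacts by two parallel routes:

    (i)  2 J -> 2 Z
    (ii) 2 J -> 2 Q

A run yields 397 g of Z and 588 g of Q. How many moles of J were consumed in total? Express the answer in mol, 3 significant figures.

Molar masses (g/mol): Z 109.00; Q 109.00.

9.04 mol

n(Z) = 397 / 109.00 = 3.642 mol
n(Q) = 588 / 109.00 = 5.394 mol
n(J) via (i) = (2/2)×3.642 = 3.642 mol
n(J) via (ii) = (2/2)×5.394 = 5.394 mol
total n(J) = 3.642 + 5.394 = 9.036 mol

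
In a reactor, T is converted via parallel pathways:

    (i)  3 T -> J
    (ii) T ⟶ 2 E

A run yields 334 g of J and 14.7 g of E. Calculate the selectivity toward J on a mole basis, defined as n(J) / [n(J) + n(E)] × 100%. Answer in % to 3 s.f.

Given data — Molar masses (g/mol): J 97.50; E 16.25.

79.1 %

n(J) = 334 / 97.50 = 3.426 mol
n(E) = 14.7 / 16.25 = 0.9046 mol
selectivity = 3.426/(3.426+0.9046) × 100 = 79.11 %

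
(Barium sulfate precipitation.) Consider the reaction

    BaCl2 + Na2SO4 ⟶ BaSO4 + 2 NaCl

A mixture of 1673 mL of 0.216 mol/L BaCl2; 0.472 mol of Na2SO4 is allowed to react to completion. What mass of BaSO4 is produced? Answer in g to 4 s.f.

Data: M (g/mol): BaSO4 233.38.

84.34 g

n(BaCl2) = 0.216 × 1673/1000 = 0.3614 mol
n(Na2SO4) = 0.4720 mol
n/ν for BaCl2 = 0.3614/1 = 0.3614
n/ν for Na2SO4 = 0.4720/1 = 0.4720
Smallest n/ν is BaCl2 → limiting reagent.
n(BaSO4) = (1/1) × 0.3614 = 0.3614 mol
mass = 0.3614 × 233.38 = 84.34 g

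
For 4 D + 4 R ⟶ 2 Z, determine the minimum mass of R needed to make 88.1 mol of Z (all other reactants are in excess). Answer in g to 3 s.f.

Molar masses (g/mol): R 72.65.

12800 g

n(Z) = 88.10 mol
n(R) = (4/2) × 88.10 = 176.2 mol
mass = 176.2 × 72.65 = 12800 g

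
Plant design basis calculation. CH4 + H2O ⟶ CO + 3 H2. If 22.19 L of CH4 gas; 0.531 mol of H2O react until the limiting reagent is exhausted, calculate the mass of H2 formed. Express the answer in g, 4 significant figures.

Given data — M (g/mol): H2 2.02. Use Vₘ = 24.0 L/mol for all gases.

3.218 g

n(CH4) = 22.19 / 24.0 = 0.9246 mol
n(H2O) = 0.5310 mol
n/ν → CH4: 0.9246, H2O: 0.5310; H2O is limiting.
n(H2) = (3/1) × 0.5310 = 1.593 mol
mass = 1.593 × 2.02 = 3.218 g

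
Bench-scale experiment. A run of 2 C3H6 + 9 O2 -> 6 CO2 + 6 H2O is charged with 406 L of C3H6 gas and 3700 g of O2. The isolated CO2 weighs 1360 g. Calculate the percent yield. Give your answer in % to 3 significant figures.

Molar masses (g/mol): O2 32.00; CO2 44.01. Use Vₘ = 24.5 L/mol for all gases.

62.2 %

n(C3H6) = 406.0 / 24.5 = 16.57 mol
n(O2) = 3700 / 32.00 = 115.6 mol
n/ν for C3H6 = 16.57/2 = 8.285
n/ν for O2 = 115.6/9 = 12.84
Smallest n/ν is C3H6 → limiting reagent.
theoretical n(CO2) = (6/2) × 16.57 = 49.71 mol → 2188 g
% yield = 1360 / 2188 × 100 = 62.16 %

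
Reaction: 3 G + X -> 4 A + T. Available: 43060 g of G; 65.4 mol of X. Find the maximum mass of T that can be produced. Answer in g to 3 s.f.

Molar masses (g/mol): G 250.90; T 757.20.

n(G) = 43060 / 250.90 = 171.6 mol
n(X) = 65.40 mol
n/ν for G = 171.6/3 = 57.20
n/ν for X = 65.40/1 = 65.40
Smallest n/ν is G → limiting reagent.
n(T) = (1/3) × 171.6 = 57.20 mol
mass = 57.20 × 757.20 = 43310 g

43300 g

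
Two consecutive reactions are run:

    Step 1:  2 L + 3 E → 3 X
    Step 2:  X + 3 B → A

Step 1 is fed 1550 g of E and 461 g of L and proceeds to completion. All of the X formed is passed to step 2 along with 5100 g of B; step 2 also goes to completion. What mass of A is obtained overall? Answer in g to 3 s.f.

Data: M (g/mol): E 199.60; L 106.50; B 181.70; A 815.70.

Step 1:
n(E) = 1550 / 199.60 = 7.766 mol
n(L) = 461.0 / 106.50 = 4.329 mol
n/ν → E: 2.589, L: 2.165; L is limiting.
n(X) produced = (3/2) × 4.329 = 6.494 mol
Step 2:
n(X) available = 6.494 mol
n(B) = 5100 / 181.70 = 28.07 mol
n/ν → X: 6.494, B: 9.357; X is limiting.
n(A) = (1/1) × 6.494 = 6.494 mol
mass = 6.494 × 815.70 = 5297 g

5300 g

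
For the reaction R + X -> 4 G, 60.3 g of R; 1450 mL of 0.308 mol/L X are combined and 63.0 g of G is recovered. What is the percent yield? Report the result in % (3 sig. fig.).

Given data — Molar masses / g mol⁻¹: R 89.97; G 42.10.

n(R) = 60.30 / 89.97 = 0.6702 mol
n(X) = 0.308 × 1450/1000 = 0.4466 mol
n/ν for R = 0.6702/1 = 0.6702
n/ν for X = 0.4466/1 = 0.4466
Smallest n/ν is X → limiting reagent.
theoretical n(G) = (4/1) × 0.4466 = 1.786 mol → 75.19 g
% yield = 63.0 / 75.19 × 100 = 83.79 %

83.8 %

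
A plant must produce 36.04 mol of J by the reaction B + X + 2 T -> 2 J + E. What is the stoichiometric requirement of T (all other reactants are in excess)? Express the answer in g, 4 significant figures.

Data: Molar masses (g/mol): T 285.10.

10280 g

n(J) = 36.04 mol
n(T) = (2/2) × 36.04 = 36.04 mol
mass = 36.04 × 285.10 = 10280 g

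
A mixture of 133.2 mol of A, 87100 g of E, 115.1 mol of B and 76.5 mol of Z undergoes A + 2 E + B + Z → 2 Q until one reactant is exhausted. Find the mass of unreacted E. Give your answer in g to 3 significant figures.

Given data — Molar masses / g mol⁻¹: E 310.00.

n(A) = 133.2 mol
n(E) = 87100 / 310.00 = 281.0 mol
n(B) = 115.1 mol
n(Z) = 76.50 mol
n/ν for A = 133.2/1 = 133.2
n/ν for E = 281.0/2 = 140.5
n/ν for B = 115.1/1 = 115.1
n/ν for Z = 76.50/1 = 76.50
Smallest n/ν is Z → limiting reagent.
E consumed = (2/1) × 76.50 = 153.0 mol
E remaining = 281.0 − 153.0 = 128.0 mol
mass = 128.0 × 310.00 = 39680 g

39700 g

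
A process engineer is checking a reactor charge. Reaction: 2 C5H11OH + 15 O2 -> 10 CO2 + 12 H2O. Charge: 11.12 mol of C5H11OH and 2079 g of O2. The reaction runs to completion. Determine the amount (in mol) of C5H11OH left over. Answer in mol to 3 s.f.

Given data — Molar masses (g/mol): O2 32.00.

2.46 mol

n(C5H11OH) = 11.12 mol
n(O2) = 2079 / 32.00 = 64.97 mol
n/ν for C5H11OH = 11.12/2 = 5.560
n/ν for O2 = 64.97/15 = 4.331
Smallest n/ν is O2 → limiting reagent.
C5H11OH consumed = (2/15) × 64.97 = 8.663 mol
C5H11OH remaining = 11.12 − 8.663 = 2.457 mol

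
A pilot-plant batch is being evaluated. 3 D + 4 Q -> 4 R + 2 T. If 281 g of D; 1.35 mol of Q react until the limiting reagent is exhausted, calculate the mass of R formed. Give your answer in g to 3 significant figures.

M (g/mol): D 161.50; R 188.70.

255 g

n(D) = 281.0 / 161.50 = 1.740 mol
n(Q) = 1.350 mol
n/ν → D: 0.5800, Q: 0.3375; Q is limiting.
n(R) = (4/4) × 1.350 = 1.350 mol
mass = 1.350 × 188.70 = 254.7 g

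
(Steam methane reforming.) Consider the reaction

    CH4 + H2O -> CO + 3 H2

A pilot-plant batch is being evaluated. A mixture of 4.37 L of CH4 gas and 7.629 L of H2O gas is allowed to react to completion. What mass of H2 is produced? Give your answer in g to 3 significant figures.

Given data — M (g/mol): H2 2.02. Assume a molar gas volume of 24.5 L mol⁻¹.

n(CH4) = 4.370 / 24.5 = 0.1784 mol
n(H2O) = 7.629 / 24.5 = 0.3114 mol
n/ν for CH4 = 0.1784/1 = 0.1784
n/ν for H2O = 0.3114/1 = 0.3114
Smallest n/ν is CH4 → limiting reagent.
n(H2) = (3/1) × 0.1784 = 0.5352 mol
mass = 0.5352 × 2.02 = 1.081 g

1.08 g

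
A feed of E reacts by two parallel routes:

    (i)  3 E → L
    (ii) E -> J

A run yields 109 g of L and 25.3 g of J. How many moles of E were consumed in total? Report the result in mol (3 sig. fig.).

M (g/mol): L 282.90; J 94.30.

n(L) = 109 / 282.90 = 0.3853 mol
n(J) = 25.3 / 94.30 = 0.2683 mol
n(E) via (i) = (3/1)×0.3853 = 1.156 mol
n(E) via (ii) = (1/1)×0.2683 = 0.2683 mol
total n(E) = 1.156 + 0.2683 = 1.424 mol

1.42 mol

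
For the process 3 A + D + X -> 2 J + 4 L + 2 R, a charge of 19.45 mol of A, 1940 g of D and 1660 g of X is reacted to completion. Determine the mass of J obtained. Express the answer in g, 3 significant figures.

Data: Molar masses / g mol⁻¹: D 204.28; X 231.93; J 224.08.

n(A) = 19.45 mol
n(D) = 1940 / 204.28 = 9.497 mol
n(X) = 1660 / 231.93 = 7.157 mol
n/ν for A = 19.45/3 = 6.483
n/ν for D = 9.497/1 = 9.497
n/ν for X = 7.157/1 = 7.157
Smallest n/ν is A → limiting reagent.
n(J) = (2/3) × 19.45 = 12.97 mol
mass = 12.97 × 224.08 = 2906 g

2910 g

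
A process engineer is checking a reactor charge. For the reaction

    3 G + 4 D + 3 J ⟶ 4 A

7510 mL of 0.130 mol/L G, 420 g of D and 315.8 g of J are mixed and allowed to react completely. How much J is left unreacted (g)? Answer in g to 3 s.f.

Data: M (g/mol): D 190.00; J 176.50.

n(G) = 0.130 × 7510/1000 = 0.9763 mol
n(D) = 420.0 / 190.00 = 2.211 mol
n(J) = 315.8 / 176.50 = 1.789 mol
n/ν → G: 0.3254, D: 0.5528, J: 0.5963; G is limiting.
J consumed = (3/3) × 0.9763 = 0.9763 mol
J remaining = 1.789 − 0.9763 = 0.8127 mol
mass = 0.8127 × 176.50 = 143.4 g

143 g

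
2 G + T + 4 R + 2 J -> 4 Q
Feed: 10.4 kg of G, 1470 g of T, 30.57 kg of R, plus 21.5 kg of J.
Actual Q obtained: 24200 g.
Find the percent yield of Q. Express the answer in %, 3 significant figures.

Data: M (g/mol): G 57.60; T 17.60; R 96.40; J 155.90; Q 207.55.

n(G) = 10.40×1000 / 57.60 = 180.6 mol
n(T) = 1470 / 17.60 = 83.52 mol
n(R) = 30.57×1000 / 96.40 = 317.1 mol
n(J) = 21.50×1000 / 155.90 = 137.9 mol
n/ν for G = 180.6/2 = 90.30
n/ν for T = 83.52/1 = 83.52
n/ν for R = 317.1/4 = 79.28
n/ν for J = 137.9/2 = 68.95
Smallest n/ν is J → limiting reagent.
theoretical n(Q) = (4/2) × 137.9 = 275.8 mol → 57240 g
% yield = 24200 / 57240 × 100 = 42.28 %

42.3 %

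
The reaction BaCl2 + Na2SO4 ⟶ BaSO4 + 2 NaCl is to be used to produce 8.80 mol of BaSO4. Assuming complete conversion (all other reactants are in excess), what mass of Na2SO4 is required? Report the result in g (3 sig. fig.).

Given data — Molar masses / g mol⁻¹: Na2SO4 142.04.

n(BaSO4) = 8.800 mol
n(Na2SO4) = (1/1) × 8.800 = 8.800 mol
mass = 8.800 × 142.04 = 1250 g

1250 g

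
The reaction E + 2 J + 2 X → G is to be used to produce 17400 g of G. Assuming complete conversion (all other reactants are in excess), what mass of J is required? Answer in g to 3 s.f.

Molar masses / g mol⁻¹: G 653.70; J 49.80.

n(G) = 17400 / 653.70 = 26.62 mol
n(J) = (2/1) × 26.62 = 53.24 mol
mass = 53.24 × 49.80 = 2651 g

2650 g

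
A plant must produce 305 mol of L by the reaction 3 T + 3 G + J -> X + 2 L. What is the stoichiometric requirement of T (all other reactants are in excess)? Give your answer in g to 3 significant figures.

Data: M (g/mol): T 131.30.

n(L) = 305.0 mol
n(T) = (3/2) × 305.0 = 457.5 mol
mass = 457.5 × 131.30 = 60070 g

60100 g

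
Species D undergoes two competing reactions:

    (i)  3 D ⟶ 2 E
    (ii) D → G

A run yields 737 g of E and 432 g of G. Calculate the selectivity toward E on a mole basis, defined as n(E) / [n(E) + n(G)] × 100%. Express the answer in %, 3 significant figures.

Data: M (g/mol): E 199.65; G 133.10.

53.2 %

n(E) = 737 / 199.65 = 3.691 mol
n(G) = 432 / 133.10 = 3.246 mol
selectivity = 3.691/(3.691+3.246) × 100 = 53.21 %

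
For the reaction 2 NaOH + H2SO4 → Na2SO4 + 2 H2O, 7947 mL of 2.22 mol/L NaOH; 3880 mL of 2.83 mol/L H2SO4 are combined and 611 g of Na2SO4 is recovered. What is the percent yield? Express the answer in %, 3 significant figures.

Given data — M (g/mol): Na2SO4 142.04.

48.8 %

n(NaOH) = 2.22 × 7947/1000 = 17.64 mol
n(H2SO4) = 2.83 × 3880/1000 = 10.98 mol
n/ν → NaOH: 8.820, H2SO4: 10.98; NaOH is limiting.
theoretical n(Na2SO4) = (1/2) × 17.64 = 8.820 mol → 1253 g
% yield = 611 / 1253 × 100 = 48.76 %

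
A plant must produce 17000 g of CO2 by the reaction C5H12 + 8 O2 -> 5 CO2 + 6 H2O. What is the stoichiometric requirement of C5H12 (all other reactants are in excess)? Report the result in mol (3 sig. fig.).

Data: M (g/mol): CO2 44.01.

77.3 mol

n(CO2) = 17000 / 44.01 = 386.3 mol
n(C5H12) = (1/5) × 386.3 = 77.26 mol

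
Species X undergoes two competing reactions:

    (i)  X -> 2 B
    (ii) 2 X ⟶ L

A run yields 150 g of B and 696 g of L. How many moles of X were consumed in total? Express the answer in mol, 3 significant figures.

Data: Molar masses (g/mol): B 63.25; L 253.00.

n(B) = 150 / 63.25 = 2.372 mol
n(L) = 696 / 253.00 = 2.751 mol
n(X) via (i) = (1/2)×2.372 = 1.186 mol
n(X) via (ii) = (2/1)×2.751 = 5.502 mol
total n(X) = 1.186 + 5.502 = 6.688 mol

6.69 mol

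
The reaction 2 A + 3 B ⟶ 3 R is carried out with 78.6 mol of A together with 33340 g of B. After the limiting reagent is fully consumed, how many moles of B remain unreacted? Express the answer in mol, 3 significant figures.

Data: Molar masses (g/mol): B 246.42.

n(A) = 78.60 mol
n(B) = 33340 / 246.42 = 135.3 mol
n/ν for A = 78.60/2 = 39.30
n/ν for B = 135.3/3 = 45.10
Smallest n/ν is A → limiting reagent.
B consumed = (3/2) × 78.60 = 117.9 mol
B remaining = 135.3 − 117.9 = 17.40 mol

17.4 mol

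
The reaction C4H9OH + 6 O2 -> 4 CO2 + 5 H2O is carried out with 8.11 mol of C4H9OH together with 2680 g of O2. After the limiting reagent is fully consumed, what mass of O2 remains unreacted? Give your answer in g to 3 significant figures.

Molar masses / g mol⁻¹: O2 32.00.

n(C4H9OH) = 8.110 mol
n(O2) = 2680 / 32.00 = 83.75 mol
n/ν for C4H9OH = 8.110/1 = 8.110
n/ν for O2 = 83.75/6 = 13.96
Smallest n/ν is C4H9OH → limiting reagent.
O2 consumed = (6/1) × 8.110 = 48.66 mol
O2 remaining = 83.75 − 48.66 = 35.09 mol
mass = 35.09 × 32.00 = 1123 g

1120 g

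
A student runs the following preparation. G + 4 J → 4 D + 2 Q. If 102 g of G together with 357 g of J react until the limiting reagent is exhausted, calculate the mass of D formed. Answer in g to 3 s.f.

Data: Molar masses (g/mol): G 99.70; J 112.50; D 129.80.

n(G) = 102.0 / 99.70 = 1.023 mol
n(J) = 357.0 / 112.50 = 3.173 mol
n/ν for G = 1.023/1 = 1.023
n/ν for J = 3.173/4 = 0.7933
Smallest n/ν is J → limiting reagent.
n(D) = (4/4) × 3.173 = 3.173 mol
mass = 3.173 × 129.80 = 411.9 g

412 g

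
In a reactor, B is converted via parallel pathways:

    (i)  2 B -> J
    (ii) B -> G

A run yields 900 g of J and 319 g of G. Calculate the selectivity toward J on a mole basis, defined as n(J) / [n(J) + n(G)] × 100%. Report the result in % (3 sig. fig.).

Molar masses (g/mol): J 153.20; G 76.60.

58.5 %

n(J) = 900 / 153.20 = 5.875 mol
n(G) = 319 / 76.60 = 4.164 mol
selectivity = 5.875/(5.875+4.164) × 100 = 58.52 %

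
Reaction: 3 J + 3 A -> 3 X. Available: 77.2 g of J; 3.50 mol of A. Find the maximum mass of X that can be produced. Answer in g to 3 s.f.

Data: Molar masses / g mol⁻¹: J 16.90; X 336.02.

n(J) = 77.20 / 16.90 = 4.568 mol
n(A) = 3.500 mol
n/ν for J = 4.568/3 = 1.523
n/ν for A = 3.500/3 = 1.167
Smallest n/ν is A → limiting reagent.
n(X) = (3/3) × 3.500 = 3.500 mol
mass = 3.500 × 336.02 = 1176 g

1180 g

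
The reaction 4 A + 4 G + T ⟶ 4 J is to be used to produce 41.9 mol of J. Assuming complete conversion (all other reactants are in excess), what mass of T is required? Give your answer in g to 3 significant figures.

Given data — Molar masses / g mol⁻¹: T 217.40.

n(J) = 41.90 mol
n(T) = (1/4) × 41.90 = 10.48 mol
mass = 10.48 × 217.40 = 2278 g

2280 g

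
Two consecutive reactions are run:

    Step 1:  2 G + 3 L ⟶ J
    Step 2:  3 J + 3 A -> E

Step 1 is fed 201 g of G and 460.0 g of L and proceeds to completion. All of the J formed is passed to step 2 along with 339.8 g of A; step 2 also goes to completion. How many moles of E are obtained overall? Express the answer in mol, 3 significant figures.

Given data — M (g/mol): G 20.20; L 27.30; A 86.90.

1.30 mol

Step 1:
n(G) = 201.0 / 20.20 = 9.950 mol
n(L) = 460.0 / 27.30 = 16.85 mol
n/ν for G = 9.950/2 = 4.975
n/ν for L = 16.85/3 = 5.617
Smallest n/ν is G → limiting reagent.
n(J) produced = (1/2) × 9.950 = 4.975 mol
Step 2:
n(J) available = 4.975 mol
n(A) = 339.8 / 86.90 = 3.910 mol
n/ν for J = 4.975/3 = 1.658
n/ν for A = 3.910/3 = 1.303
Smallest n/ν is A → limiting reagent.
n(E) = (1/3) × 3.910 = 1.303 mol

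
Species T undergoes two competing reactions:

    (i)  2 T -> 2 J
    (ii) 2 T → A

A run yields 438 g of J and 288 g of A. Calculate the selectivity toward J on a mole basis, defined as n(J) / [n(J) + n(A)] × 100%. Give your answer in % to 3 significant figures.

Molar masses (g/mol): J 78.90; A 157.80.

75.3 %

n(J) = 438 / 78.90 = 5.551 mol
n(A) = 288 / 157.80 = 1.825 mol
selectivity = 5.551/(5.551+1.825) × 100 = 75.26 %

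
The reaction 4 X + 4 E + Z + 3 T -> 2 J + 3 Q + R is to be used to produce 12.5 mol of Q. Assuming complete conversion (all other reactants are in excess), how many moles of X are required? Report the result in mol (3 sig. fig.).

16.7 mol

n(Q) = 12.50 mol
n(X) = (4/3) × 12.50 = 16.67 mol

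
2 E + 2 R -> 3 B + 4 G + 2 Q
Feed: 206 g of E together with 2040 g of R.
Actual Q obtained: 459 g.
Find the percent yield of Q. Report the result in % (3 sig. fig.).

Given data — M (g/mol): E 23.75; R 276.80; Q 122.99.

n(E) = 206.0 / 23.75 = 8.674 mol
n(R) = 2040 / 276.80 = 7.370 mol
n/ν for E = 8.674/2 = 4.337
n/ν for R = 7.370/2 = 3.685
Smallest n/ν is R → limiting reagent.
theoretical n(Q) = (2/2) × 7.370 = 7.370 mol → 906.4 g
% yield = 459 / 906.4 × 100 = 50.64 %

50.6 %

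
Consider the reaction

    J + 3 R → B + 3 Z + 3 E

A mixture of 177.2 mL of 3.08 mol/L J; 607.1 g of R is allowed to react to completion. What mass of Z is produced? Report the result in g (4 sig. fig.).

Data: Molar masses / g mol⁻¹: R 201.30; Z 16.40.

n(J) = 3.08 × 177.2/1000 = 0.5458 mol
n(R) = 607.1 / 201.30 = 3.016 mol
n/ν → J: 0.5458, R: 1.005; J is limiting.
n(Z) = (3/1) × 0.5458 = 1.637 mol
mass = 1.637 × 16.40 = 26.85 g

26.85 g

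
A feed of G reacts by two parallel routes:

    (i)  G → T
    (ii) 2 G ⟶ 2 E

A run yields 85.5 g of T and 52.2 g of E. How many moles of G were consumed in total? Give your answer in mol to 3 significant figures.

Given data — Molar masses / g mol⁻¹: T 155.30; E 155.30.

0.887 mol

n(T) = 85.5 / 155.30 = 0.5505 mol
n(E) = 52.2 / 155.30 = 0.3361 mol
n(G) via (i) = (1/1)×0.5505 = 0.5505 mol
n(G) via (ii) = (2/2)×0.3361 = 0.3361 mol
total n(G) = 0.5505 + 0.3361 = 0.8866 mol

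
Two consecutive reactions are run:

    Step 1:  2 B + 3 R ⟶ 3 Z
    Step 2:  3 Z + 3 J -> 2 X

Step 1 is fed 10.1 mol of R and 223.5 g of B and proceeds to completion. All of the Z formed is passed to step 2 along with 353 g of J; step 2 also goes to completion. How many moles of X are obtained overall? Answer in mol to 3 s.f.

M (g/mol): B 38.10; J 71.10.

3.31 mol

Step 1:
n(R) = 10.10 mol
n(B) = 223.5 / 38.10 = 5.866 mol
n/ν → R: 3.367, B: 2.933; B is limiting.
n(Z) produced = (3/2) × 5.866 = 8.799 mol
Step 2:
n(Z) available = 8.799 mol
n(J) = 353.0 / 71.10 = 4.965 mol
n/ν → Z: 2.933, J: 1.655; J is limiting.
n(X) = (2/3) × 4.965 = 3.310 mol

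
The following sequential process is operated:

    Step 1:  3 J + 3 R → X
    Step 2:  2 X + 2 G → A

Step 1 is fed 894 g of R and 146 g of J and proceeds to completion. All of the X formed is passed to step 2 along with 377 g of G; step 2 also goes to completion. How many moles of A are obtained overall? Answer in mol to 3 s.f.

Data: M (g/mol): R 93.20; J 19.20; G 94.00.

1.27 mol

Step 1:
n(R) = 894.0 / 93.20 = 9.592 mol
n(J) = 146.0 / 19.20 = 7.604 mol
n/ν for R = 9.592/3 = 3.197
n/ν for J = 7.604/3 = 2.535
Smallest n/ν is J → limiting reagent.
n(X) produced = (1/3) × 7.604 = 2.535 mol
Step 2:
n(X) available = 2.535 mol
n(G) = 377.0 / 94.00 = 4.011 mol
n/ν for X = 2.535/2 = 1.268
n/ν for G = 4.011/2 = 2.006
Smallest n/ν is X → limiting reagent.
n(A) = (1/2) × 2.535 = 1.268 mol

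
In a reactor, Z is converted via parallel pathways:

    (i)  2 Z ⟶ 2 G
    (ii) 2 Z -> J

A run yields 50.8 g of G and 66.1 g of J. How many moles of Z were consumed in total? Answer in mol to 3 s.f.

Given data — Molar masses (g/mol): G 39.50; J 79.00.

n(G) = 50.8 / 39.50 = 1.286 mol
n(J) = 66.1 / 79.00 = 0.8367 mol
n(Z) via (i) = (2/2)×1.286 = 1.286 mol
n(Z) via (ii) = (2/1)×0.8367 = 1.673 mol
total n(Z) = 1.286 + 1.673 = 2.959 mol

2.96 mol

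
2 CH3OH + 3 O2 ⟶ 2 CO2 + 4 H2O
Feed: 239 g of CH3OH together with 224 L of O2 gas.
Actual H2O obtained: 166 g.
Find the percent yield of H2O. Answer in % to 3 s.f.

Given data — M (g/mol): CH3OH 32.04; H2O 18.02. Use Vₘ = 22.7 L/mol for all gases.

n(CH3OH) = 239.0 / 32.04 = 7.459 mol
n(O2) = 224.0 / 22.7 = 9.868 mol
n/ν for CH3OH = 7.459/2 = 3.730
n/ν for O2 = 9.868/3 = 3.289
Smallest n/ν is O2 → limiting reagent.
theoretical n(H2O) = (4/3) × 9.868 = 13.16 mol → 237.1 g
% yield = 166 / 237.1 × 100 = 70.01 %

70.0 %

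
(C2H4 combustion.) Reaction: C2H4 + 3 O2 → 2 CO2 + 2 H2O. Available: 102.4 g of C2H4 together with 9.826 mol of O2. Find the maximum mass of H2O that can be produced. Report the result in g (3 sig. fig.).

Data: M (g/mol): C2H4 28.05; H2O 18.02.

n(C2H4) = 102.4 / 28.05 = 3.651 mol
n(O2) = 9.826 mol
n/ν for C2H4 = 3.651/1 = 3.651
n/ν for O2 = 9.826/3 = 3.275
Smallest n/ν is O2 → limiting reagent.
n(H2O) = (2/3) × 9.826 = 6.551 mol
mass = 6.551 × 18.02 = 118.0 g

118 g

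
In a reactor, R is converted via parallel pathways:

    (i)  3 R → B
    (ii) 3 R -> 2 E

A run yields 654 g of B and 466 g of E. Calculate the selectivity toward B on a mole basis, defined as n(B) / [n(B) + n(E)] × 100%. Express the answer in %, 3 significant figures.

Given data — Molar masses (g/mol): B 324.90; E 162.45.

41.2 %

n(B) = 654 / 324.90 = 2.013 mol
n(E) = 466 / 162.45 = 2.869 mol
selectivity = 2.013/(2.013+2.869) × 100 = 41.23 %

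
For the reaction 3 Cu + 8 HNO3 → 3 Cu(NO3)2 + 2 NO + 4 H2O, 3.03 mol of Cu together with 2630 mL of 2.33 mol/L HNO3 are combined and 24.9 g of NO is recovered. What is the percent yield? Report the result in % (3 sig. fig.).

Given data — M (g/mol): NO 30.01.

n(Cu) = 3.030 mol
n(HNO3) = 2.33 × 2630/1000 = 6.128 mol
n/ν → Cu: 1.010, HNO3: 0.7660; HNO3 is limiting.
theoretical n(NO) = (2/8) × 6.128 = 1.532 mol → 45.98 g
% yield = 24.9 / 45.98 × 100 = 54.15 %

54.2 %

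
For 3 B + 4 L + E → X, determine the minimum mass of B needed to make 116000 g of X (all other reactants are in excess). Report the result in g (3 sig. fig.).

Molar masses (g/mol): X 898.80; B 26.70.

10300 g

n(X) = 116000 / 898.80 = 129.1 mol
n(B) = (3/1) × 129.1 = 387.3 mol
mass = 387.3 × 26.70 = 10340 g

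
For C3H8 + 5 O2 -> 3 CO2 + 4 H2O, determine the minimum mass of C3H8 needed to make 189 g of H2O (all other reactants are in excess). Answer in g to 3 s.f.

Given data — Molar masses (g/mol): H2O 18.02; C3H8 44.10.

n(H2O) = 189 / 18.02 = 10.49 mol
n(C3H8) = (1/4) × 10.49 = 2.623 mol
mass = 2.623 × 44.10 = 115.7 g

116 g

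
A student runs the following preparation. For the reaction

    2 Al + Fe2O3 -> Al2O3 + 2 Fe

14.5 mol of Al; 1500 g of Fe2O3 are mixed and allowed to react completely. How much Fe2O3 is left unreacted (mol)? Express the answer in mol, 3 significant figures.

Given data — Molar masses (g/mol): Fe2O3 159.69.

n(Al) = 14.50 mol
n(Fe2O3) = 1500 / 159.69 = 9.393 mol
n/ν for Al = 14.50/2 = 7.250
n/ν for Fe2O3 = 9.393/1 = 9.393
Smallest n/ν is Al → limiting reagent.
Fe2O3 consumed = (1/2) × 14.50 = 7.250 mol
Fe2O3 remaining = 9.393 − 7.250 = 2.143 mol

2.14 mol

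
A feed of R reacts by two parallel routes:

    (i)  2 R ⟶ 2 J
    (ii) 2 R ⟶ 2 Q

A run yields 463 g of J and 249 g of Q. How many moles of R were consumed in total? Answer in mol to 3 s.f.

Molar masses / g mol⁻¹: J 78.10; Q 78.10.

n(J) = 463 / 78.10 = 5.928 mol
n(Q) = 249 / 78.10 = 3.188 mol
n(R) via (i) = (2/2)×5.928 = 5.928 mol
n(R) via (ii) = (2/2)×3.188 = 3.188 mol
total n(R) = 5.928 + 3.188 = 9.116 mol

9.12 mol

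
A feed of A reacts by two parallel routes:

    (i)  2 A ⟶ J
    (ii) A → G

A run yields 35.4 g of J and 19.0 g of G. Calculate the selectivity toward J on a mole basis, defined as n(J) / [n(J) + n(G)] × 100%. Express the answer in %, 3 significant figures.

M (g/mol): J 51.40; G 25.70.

48.2 %

n(J) = 35.4 / 51.40 = 0.6887 mol
n(G) = 19.0 / 25.70 = 0.7393 mol
selectivity = 0.6887/(0.6887+0.7393) × 100 = 48.23 %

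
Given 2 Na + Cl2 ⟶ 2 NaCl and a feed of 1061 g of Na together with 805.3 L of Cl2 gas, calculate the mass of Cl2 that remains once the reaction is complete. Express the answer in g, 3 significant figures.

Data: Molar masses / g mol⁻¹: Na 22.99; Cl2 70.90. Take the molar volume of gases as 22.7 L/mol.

n(Na) = 1061 / 22.99 = 46.15 mol
n(Cl2) = 805.3 / 22.7 = 35.48 mol
n/ν for Na = 46.15/2 = 23.08
n/ν for Cl2 = 35.48/1 = 35.48
Smallest n/ν is Na → limiting reagent.
Cl2 consumed = (1/2) × 46.15 = 23.08 mol
Cl2 remaining = 35.48 − 23.08 = 12.40 mol
mass = 12.40 × 70.90 = 879.2 g

879 g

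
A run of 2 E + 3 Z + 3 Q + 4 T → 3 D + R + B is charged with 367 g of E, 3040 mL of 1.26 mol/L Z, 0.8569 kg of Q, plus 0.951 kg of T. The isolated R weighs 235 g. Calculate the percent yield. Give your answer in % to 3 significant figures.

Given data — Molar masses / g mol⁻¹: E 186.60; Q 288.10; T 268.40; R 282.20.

94.0 %

n(E) = 367.0 / 186.60 = 1.967 mol
n(Z) = 1.26 × 3040/1000 = 3.830 mol
n(Q) = 0.8569×1000 / 288.10 = 2.974 mol
n(T) = 0.9510×1000 / 268.40 = 3.543 mol
n/ν → E: 0.9835, Z: 1.277, Q: 0.9913, T: 0.8858; T is limiting.
theoretical n(R) = (1/4) × 3.543 = 0.8858 mol → 250.0 g
% yield = 235 / 250.0 × 100 = 94.00 %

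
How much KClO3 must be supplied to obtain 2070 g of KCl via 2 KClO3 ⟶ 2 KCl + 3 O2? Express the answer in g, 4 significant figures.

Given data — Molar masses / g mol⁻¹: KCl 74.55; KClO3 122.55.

3403 g

n(KCl) = 2070 / 74.55 = 27.77 mol
n(KClO3) = (2/2) × 27.77 = 27.77 mol
mass = 27.77 × 122.55 = 3403 g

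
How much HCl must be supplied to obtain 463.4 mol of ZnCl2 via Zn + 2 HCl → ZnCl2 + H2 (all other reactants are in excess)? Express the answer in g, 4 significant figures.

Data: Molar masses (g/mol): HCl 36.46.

n(ZnCl2) = 463.4 mol
n(HCl) = (2/1) × 463.4 = 926.8 mol
mass = 926.8 × 36.46 = 33790 g

33790 g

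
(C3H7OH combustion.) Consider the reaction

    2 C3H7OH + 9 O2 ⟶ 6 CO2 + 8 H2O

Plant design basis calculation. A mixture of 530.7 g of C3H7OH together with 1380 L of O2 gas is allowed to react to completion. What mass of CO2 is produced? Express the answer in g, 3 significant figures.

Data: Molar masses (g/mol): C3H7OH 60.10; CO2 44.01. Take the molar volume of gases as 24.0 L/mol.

1170 g

n(C3H7OH) = 530.7 / 60.10 = 8.830 mol
n(O2) = 1380 / 24.0 = 57.50 mol
n/ν for C3H7OH = 8.830/2 = 4.415
n/ν for O2 = 57.50/9 = 6.389
Smallest n/ν is C3H7OH → limiting reagent.
n(CO2) = (6/2) × 8.830 = 26.49 mol
mass = 26.49 × 44.01 = 1166 g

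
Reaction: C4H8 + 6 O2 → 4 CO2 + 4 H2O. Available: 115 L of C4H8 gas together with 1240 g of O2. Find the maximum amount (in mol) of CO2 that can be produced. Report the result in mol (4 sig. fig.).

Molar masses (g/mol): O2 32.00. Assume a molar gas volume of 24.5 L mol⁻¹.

n(C4H8) = 115.0 / 24.5 = 4.694 mol
n(O2) = 1240 / 32.00 = 38.75 mol
n/ν for C4H8 = 4.694/1 = 4.694
n/ν for O2 = 38.75/6 = 6.458
Smallest n/ν is C4H8 → limiting reagent.
n(CO2) = (4/1) × 4.694 = 18.78 mol

18.78 mol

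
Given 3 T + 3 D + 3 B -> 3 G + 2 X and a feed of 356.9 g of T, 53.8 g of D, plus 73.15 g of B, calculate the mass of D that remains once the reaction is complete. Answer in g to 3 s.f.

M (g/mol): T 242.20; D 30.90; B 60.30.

16.3 g

n(T) = 356.9 / 242.20 = 1.474 mol
n(D) = 53.80 / 30.90 = 1.741 mol
n(B) = 73.15 / 60.30 = 1.213 mol
n/ν for T = 1.474/3 = 0.4913
n/ν for D = 1.741/3 = 0.5803
n/ν for B = 1.213/3 = 0.4043
Smallest n/ν is B → limiting reagent.
D consumed = (3/3) × 1.213 = 1.213 mol
D remaining = 1.741 − 1.213 = 0.5280 mol
mass = 0.5280 × 30.90 = 16.32 g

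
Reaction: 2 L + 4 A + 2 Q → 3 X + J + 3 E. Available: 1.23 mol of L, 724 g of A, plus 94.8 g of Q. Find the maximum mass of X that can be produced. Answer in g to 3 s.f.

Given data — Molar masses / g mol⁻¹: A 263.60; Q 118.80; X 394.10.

472 g

n(L) = 1.230 mol
n(A) = 724.0 / 263.60 = 2.747 mol
n(Q) = 94.80 / 118.80 = 0.7980 mol
n/ν → L: 0.6150, A: 0.6868, Q: 0.3990; Q is limiting.
n(X) = (3/2) × 0.7980 = 1.197 mol
mass = 1.197 × 394.10 = 471.7 g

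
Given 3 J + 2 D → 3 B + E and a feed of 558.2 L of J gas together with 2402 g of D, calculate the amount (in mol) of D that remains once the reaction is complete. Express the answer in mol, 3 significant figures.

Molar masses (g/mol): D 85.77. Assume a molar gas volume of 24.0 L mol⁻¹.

n(J) = 558.2 / 24.0 = 23.26 mol
n(D) = 2402 / 85.77 = 28.01 mol
n/ν for J = 23.26/3 = 7.753
n/ν for D = 28.01/2 = 14.01
Smallest n/ν is J → limiting reagent.
D consumed = (2/3) × 23.26 = 15.51 mol
D remaining = 28.01 − 15.51 = 12.50 mol

12.5 mol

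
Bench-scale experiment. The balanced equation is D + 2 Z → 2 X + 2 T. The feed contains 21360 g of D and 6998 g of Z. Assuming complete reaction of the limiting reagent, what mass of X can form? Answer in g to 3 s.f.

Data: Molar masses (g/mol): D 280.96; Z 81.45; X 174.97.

n(D) = 21360 / 280.96 = 76.03 mol
n(Z) = 6998 / 81.45 = 85.92 mol
n/ν for D = 76.03/1 = 76.03
n/ν for Z = 85.92/2 = 42.96
Smallest n/ν is Z → limiting reagent.
n(X) = (2/2) × 85.92 = 85.92 mol
mass = 85.92 × 174.97 = 15030 g

15000 g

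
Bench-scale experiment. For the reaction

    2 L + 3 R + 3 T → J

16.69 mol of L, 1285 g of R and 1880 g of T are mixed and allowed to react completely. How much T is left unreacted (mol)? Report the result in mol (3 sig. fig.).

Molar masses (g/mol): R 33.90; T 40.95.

20.9 mol

n(L) = 16.69 mol
n(R) = 1285 / 33.90 = 37.91 mol
n(T) = 1880 / 40.95 = 45.91 mol
n/ν → L: 8.345, R: 12.64, T: 15.30; L is limiting.
T consumed = (3/2) × 16.69 = 25.04 mol
T remaining = 45.91 − 25.04 = 20.87 mol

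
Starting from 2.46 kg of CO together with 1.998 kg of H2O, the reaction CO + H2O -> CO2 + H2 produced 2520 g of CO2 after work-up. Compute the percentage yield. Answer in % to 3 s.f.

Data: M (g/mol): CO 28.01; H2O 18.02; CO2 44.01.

65.2 %

n(CO) = 2.460×1000 / 28.01 = 87.83 mol
n(H2O) = 1.998×1000 / 18.02 = 110.9 mol
n/ν for CO = 87.83/1 = 87.83
n/ν for H2O = 110.9/1 = 110.9
Smallest n/ν is CO → limiting reagent.
theoretical n(CO2) = (1/1) × 87.83 = 87.83 mol → 3865 g
% yield = 2520 / 3865 × 100 = 65.20 %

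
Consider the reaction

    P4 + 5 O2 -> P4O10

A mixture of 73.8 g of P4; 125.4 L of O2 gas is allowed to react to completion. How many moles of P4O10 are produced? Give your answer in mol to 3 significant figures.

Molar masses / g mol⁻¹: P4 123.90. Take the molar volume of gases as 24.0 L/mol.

0.596 mol

n(P4) = 73.80 / 123.90 = 0.5956 mol
n(O2) = 125.4 / 24.0 = 5.225 mol
n/ν → P4: 0.5956, O2: 1.045; P4 is limiting.
n(P4O10) = (1/1) × 0.5956 = 0.5956 mol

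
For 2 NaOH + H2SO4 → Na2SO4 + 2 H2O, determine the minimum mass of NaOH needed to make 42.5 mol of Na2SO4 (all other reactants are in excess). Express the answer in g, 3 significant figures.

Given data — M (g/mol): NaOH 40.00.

3400 g

n(Na2SO4) = 42.50 mol
n(NaOH) = (2/1) × 42.50 = 85.00 mol
mass = 85.00 × 40.00 = 3400 g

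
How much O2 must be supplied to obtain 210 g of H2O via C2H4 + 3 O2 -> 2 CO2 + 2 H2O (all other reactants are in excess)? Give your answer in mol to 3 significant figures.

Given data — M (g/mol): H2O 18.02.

n(H2O) = 210 / 18.02 = 11.65 mol
n(O2) = (3/2) × 11.65 = 17.48 mol

17.5 mol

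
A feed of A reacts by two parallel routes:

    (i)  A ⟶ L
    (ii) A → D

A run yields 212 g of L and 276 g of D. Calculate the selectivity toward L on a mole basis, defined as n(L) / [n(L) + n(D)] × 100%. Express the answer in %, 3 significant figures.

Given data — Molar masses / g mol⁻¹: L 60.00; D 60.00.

43.4 %

n(L) = 212 / 60.00 = 3.533 mol
n(D) = 276 / 60.00 = 4.600 mol
selectivity = 3.533/(3.533+4.600) × 100 = 43.44 %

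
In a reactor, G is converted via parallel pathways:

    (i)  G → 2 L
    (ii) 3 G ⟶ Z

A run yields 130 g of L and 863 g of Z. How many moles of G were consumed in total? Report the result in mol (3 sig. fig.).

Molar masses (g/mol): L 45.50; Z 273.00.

10.9 mol

n(L) = 130 / 45.50 = 2.857 mol
n(Z) = 863 / 273.00 = 3.161 mol
n(G) via (i) = (1/2)×2.857 = 1.429 mol
n(G) via (ii) = (3/1)×3.161 = 9.483 mol
total n(G) = 1.429 + 9.483 = 10.91 mol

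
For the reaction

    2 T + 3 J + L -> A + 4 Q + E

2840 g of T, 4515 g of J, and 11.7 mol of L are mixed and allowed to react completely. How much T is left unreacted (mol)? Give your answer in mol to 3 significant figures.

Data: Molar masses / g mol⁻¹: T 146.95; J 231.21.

6.31 mol

n(T) = 2840 / 146.95 = 19.33 mol
n(J) = 4515 / 231.21 = 19.53 mol
n(L) = 11.70 mol
n/ν for T = 19.33/2 = 9.665
n/ν for J = 19.53/3 = 6.510
n/ν for L = 11.70/1 = 11.70
Smallest n/ν is J → limiting reagent.
T consumed = (2/3) × 19.53 = 13.02 mol
T remaining = 19.33 − 13.02 = 6.310 mol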